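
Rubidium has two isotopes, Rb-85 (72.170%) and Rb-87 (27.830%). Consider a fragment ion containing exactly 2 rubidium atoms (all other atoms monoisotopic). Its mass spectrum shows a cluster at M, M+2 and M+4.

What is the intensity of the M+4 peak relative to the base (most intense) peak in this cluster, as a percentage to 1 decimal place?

Term probabilities: M 0.5209, M+2 0.4017, M+4 0.0775. Base peak = M.
P(M) = C(2,0) × 0.72170^2 × 0.27830^0 = 1 × 0.52085089 × 1.0000 = 0.520851 (base)
P(M+4) = C(2,2) × 0.72170^0 × 0.27830^2 = 1 × 1.0000 × 0.07745089 = 0.077451
Relative intensity = 0.077451 / 0.520851 × 100 = 14.9

14.9%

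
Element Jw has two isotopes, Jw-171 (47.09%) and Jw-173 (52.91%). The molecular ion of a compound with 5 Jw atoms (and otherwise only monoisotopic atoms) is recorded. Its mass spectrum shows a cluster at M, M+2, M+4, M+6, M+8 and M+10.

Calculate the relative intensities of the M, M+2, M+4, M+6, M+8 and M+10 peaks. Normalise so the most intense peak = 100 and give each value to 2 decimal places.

7.05 : 39.61 : 89.00 : 100.00 : 56.18 : 12.62

Expanding (0.4709 + 0.5291)^5:
P(M) = 0.4709^5 = 0.023155
P(M+2) = 5 × 0.4709^4 × 0.5291^1 = 0.130084
P(M+4) = 10 × 0.4709^3 × 0.5291^2 = 0.292322
P(M+6) = 10 × 0.4709^2 × 0.5291^3 = 0.328451
P(M+8) = 5 × 0.4709^1 × 0.5291^4 = 0.184523
P(M+10) = 0.5291^5 = 0.041466
The M+6 peak is largest (0.328451); scaling to 100 gives 7.05 : 39.61 : 89.00 : 100.00 : 56.18 : 12.62.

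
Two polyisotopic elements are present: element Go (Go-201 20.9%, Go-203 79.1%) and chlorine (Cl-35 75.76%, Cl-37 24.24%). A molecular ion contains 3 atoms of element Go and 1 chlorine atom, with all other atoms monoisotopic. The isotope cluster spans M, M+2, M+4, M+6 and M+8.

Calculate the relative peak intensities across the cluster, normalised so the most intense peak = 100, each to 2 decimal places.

1.47 : 17.18 : 68.58 : 100.00 : 25.52

Element Go pattern (n=3): 0.00912933 : 0.10365501 : 0.39230199 : 0.49491367
Chlorine pattern (n=1): 0.7576 : 0.2424
Convolve the two distributions (both contribute in 2-u steps):
  M: 0.00912933×0.7576 = 0.006916
  M+2: 0.00912933×0.2424 + 0.10365501×0.7576 = 0.080742
  M+4: 0.10365501×0.2424 + 0.39230199×0.7576 = 0.322334
  M+6: 0.39230199×0.2424 + 0.49491367×0.7576 = 0.470041
  M+8: 0.49491367×0.2424 = 0.119967
Scale to base peak (0.470041) = 100: 1.47 : 17.18 : 68.58 : 100.00 : 25.52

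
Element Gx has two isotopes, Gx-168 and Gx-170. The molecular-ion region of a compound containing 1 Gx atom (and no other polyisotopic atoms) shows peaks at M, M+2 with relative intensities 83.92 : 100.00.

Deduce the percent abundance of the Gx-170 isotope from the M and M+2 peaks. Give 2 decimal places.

Write p for the Gx-168 fraction. I(M+2)/I(M) = [C(1,1)·p^0·(1−p)] / p^1 = 1·(1−p)/p = 100.00/83.92 = 1.1916
(1−p)/p = 1.1916/1 = 1.1916  ⇒  p = 1/(1 + 1.1916) = 0.4563
Gx-168: 45.63%, Gx-170: 54.37%.

54.37%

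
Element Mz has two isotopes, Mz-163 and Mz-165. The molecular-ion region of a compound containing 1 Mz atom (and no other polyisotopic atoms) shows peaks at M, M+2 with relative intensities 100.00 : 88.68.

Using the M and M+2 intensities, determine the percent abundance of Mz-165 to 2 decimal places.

Let p = fractional abundance of Mz-163. I(M+2)/I(M) = [C(1,1)·p^0·(1−p)] / p^1 = 1·(1−p)/p = 88.68/100.00 = 0.8868
(1−p)/p = 0.8868/1 = 0.8868  ⇒  p = 1/(1 + 0.8868) = 0.5300
Mz-163: 53.00%, Mz-165: 47.00%.

47.00%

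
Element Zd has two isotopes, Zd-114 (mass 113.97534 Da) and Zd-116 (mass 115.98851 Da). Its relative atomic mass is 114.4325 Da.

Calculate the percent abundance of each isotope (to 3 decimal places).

Zd-114: 77.292%, Zd-116: 22.708%

With x = fraction of Zd-114 (so Zd-116 is 1 − x):
113.97534·x + 115.98851·(1 − x) = 114.4325
(113.97534 − 115.98851)·x = 114.4325 − 115.98851
x = -1.55601 / -2.01317 = 0.77292 → 77.292% Zd-114, 22.708% Zd-116.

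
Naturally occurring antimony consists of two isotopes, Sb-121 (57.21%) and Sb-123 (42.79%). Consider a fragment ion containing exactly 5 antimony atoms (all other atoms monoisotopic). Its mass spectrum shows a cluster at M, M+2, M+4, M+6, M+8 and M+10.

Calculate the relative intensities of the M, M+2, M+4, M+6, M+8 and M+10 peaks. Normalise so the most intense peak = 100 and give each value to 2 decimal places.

17.88 : 66.85 : 100.00 : 74.79 : 27.97 : 4.18

Each Sb atom is independently Sb-121 (p = 0.5721) or Sb-123 (q = 0.4279); the cluster is the binomial expansion (p + q)^5.
P(M) = 0.5721^5 = 0.061286
P(M+2) = 5 × 0.5721^4 × 0.4279^1 = 0.229192
P(M+4) = 10 × 0.5721^3 × 0.4279^2 = 0.342847
P(M+6) = 10 × 0.5721^2 × 0.4279^3 = 0.256431
P(M+8) = 5 × 0.5721^1 × 0.4279^4 = 0.095898
P(M+10) = 0.4279^5 = 0.014345
The M+4 peak is largest (0.342847); scaling to 100 gives 17.88 : 66.85 : 100.00 : 74.79 : 27.97 : 4.18.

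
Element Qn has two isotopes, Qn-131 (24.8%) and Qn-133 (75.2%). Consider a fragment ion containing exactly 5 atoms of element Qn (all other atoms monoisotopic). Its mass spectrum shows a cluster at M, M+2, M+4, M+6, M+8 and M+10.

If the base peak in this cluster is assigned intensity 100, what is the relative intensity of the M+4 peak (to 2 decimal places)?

(0.248 + 0.752)^5 gives M 0.0009, M+2 0.0142, M+4 0.0863, M+6 0.2616, M+8 0.3965, M+10 0.2405; the largest is M+8.
P(M+8) = C(5,4) × 0.248^1 × 0.752^4 = 5 × 0.2480 × 0.31979477 = 0.396546 (base)
P(M+4) = C(5,2) × 0.248^3 × 0.752^2 = 10 × 0.01525299 × 0.565504 = 0.086256
Relative intensity = 0.086256 / 0.396546 × 100 = 21.75

21.75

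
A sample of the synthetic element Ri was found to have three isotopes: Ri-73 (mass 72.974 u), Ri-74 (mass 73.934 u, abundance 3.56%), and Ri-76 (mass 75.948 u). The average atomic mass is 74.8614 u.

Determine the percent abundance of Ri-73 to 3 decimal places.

34.126%

Let x and y be the fractions of Ri-73 and Ri-76. Then x + y = 1 − 0.0356 = 0.9644 and 72.974x + 75.948y = 74.8614 − 0.0356×73.934 = 72.2293496.
Substituting: 72.974x + 75.948(0.9644 − x) = 72.2293496
(72.974 − 75.948)x = -1.0149016  ⇒  x = 0.34126, y = 0.62314
Ri-73: 34.126%, Ri-76: 62.314%.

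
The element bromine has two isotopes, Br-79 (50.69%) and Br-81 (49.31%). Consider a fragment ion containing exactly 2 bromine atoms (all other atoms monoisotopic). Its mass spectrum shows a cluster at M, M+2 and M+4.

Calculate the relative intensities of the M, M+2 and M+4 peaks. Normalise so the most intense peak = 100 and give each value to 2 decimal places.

51.40 : 100.00 : 48.64

The 2 Br atoms are independent, so intensities follow the terms of (0.5069 + 0.4931)^2.
P(M) = 0.5069^2 = 0.256948
P(M+2) = 2 × 0.5069^1 × 0.4931^1 = 0.499905
P(M+4) = 0.4931^2 = 0.243148
The M+2 peak is largest (0.499905); scaling to 100 gives 51.40 : 100.00 : 48.64.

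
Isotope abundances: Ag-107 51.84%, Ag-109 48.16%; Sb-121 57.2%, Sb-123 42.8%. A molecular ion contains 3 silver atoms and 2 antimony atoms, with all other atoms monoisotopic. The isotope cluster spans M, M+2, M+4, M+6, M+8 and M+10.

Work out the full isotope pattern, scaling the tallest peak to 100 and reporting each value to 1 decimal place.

Silver pattern (n=3): 0.13931407 : 0.38827347 : 0.36071085 : 0.11170161
Antimony pattern (n=2): 0.327184 : 0.489632 : 0.183184
Convolve the two distributions (both contribute in 2-u steps):
  M: 0.13931407×0.327184 = 0.045581
  M+2: 0.13931407×0.489632 + 0.38827347×0.327184 = 0.195249
  M+4: 0.13931407×0.183184 + 0.38827347×0.489632 + 0.36071085×0.327184 = 0.333650
  M+6: 0.38827347×0.183184 + 0.36071085×0.489632 + 0.11170161×0.327184 = 0.284288
  M+8: 0.36071085×0.183184 + 0.11170161×0.489632 = 0.120769
  M+10: 0.11170161×0.183184 = 0.020462
Scale to base peak (0.333650) = 100: 13.7 : 58.5 : 100.0 : 85.2 : 36.2 : 6.1

13.7 : 58.5 : 100.0 : 85.2 : 36.2 : 6.1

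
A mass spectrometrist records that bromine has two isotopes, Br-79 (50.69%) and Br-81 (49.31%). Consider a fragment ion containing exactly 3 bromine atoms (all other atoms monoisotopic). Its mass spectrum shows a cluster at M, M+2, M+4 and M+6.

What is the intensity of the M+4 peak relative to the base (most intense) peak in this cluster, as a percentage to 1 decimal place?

97.3%

Binomial terms of (0.5069 + 0.4931)^3: M 0.1302, M+2 0.3801, M+4 0.3698, M+6 0.1199 → M+2 is the base peak.
P(M+2) = C(3,1) × 0.5069^2 × 0.4931^1 = 3 × 0.25694761 × 0.4931 = 0.380103 (base)
P(M+4) = C(3,2) × 0.5069^1 × 0.4931^2 = 3 × 0.5069 × 0.24314761 = 0.369755
Relative intensity = 0.369755 / 0.380103 × 100 = 97.3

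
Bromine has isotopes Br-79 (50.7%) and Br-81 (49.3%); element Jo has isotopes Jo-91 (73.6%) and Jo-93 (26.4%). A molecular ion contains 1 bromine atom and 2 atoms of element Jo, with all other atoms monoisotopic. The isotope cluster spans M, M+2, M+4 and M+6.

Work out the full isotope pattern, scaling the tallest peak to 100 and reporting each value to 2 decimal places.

Bromine pattern (n=1): 0.5070 : 0.4930
Element Jo pattern (n=2): 0.541696 : 0.388608 : 0.069696
Convolve the two distributions (both contribute in 2-u steps):
  M: 0.5070×0.541696 = 0.274640
  M+2: 0.5070×0.388608 + 0.4930×0.541696 = 0.464080
  M+4: 0.5070×0.069696 + 0.4930×0.388608 = 0.226920
  M+6: 0.4930×0.069696 = 0.034360
Scale to base peak (0.464080) = 100: 59.18 : 100.00 : 48.90 : 7.40

59.18 : 100.00 : 48.90 : 7.40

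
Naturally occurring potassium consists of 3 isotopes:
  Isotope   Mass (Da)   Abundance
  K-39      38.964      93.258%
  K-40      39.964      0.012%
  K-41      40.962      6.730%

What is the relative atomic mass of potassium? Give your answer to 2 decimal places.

Average mass = Σ (abundance × isotope mass) = 0.93258 × 38.964 + 0.00012 × 39.964 + 0.06730 × 40.962
= 36.3370 + 0.0048 + 2.7567 = 39.0985 Da

39.10 Da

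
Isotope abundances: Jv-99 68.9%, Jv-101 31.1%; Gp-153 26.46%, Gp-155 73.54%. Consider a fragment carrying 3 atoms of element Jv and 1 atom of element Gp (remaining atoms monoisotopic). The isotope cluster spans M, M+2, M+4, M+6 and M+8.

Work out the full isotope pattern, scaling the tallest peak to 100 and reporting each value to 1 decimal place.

22.9 : 94.5 : 100.0 : 40.9 : 5.8

Element Jv pattern (n=3): 0.32708277 : 0.44291469 : 0.19992231 : 0.03008023
Element Gp pattern (n=1): 0.2646 : 0.7354
Convolve the two distributions (both contribute in 2-u steps):
  M: 0.32708277×0.2646 = 0.086546
  M+2: 0.32708277×0.7354 + 0.44291469×0.2646 = 0.357732
  M+4: 0.44291469×0.7354 + 0.19992231×0.2646 = 0.378619
  M+6: 0.19992231×0.7354 + 0.03008023×0.2646 = 0.154982
  M+8: 0.03008023×0.7354 = 0.022121
Scale to base peak (0.378619) = 100: 22.9 : 94.5 : 100.0 : 40.9 : 5.8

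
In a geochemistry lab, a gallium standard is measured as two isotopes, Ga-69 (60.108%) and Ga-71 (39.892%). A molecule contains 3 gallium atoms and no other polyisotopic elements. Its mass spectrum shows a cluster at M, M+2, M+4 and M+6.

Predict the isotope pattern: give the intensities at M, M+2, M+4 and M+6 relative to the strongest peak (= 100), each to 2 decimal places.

50.23 : 100.00 : 66.37 : 14.68

Each Ga atom is independently Ga-69 (p = 0.60108) or Ga-71 (q = 0.39892); the cluster is the binomial expansion (p + q)^3.
P(M) = 0.60108^3 = 0.217169
P(M+2) = 3 × 0.60108^2 × 0.39892^1 = 0.432386
P(M+4) = 3 × 0.60108^1 × 0.39892^2 = 0.286963
P(M+6) = 0.39892^3 = 0.063483
The M+2 peak is largest (0.432386); scaling to 100 gives 50.23 : 100.00 : 66.37 : 14.68.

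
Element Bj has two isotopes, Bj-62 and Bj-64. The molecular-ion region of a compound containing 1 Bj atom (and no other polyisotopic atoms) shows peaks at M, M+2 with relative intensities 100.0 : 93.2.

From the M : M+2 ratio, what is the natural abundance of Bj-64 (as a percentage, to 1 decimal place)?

48.2%

Write p for the Bj-62 fraction. I(M+2)/I(M) = [C(1,1)·p^0·(1−p)] / p^1 = 1·(1−p)/p = 93.2/100.0 = 0.9320
(1−p)/p = 0.9320/1 = 0.9320  ⇒  p = 1/(1 + 0.9320) = 0.5176
Bj-62: 51.8%, Bj-64: 48.2%.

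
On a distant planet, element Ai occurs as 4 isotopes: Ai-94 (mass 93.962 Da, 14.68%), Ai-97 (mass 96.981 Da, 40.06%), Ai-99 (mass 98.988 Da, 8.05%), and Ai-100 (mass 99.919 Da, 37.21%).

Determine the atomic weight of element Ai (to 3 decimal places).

The abundance-weighted mean is 0.1468 × 93.962 + 0.4006 × 96.981 + 0.0805 × 98.988 + 0.3721 × 99.919
= 13.7936 + 38.8506 + 7.9685 + 37.1799 = 97.7926 Da

97.793 Da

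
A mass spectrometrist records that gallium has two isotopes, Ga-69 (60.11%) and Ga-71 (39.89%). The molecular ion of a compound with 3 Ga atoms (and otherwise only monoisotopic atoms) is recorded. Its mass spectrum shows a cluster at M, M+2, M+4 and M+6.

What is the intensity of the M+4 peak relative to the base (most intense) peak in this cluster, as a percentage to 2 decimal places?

66.36%

(0.6011 + 0.3989)^3 gives M 0.2172, M+2 0.4324, M+4 0.2869, M+6 0.0635; the largest is M+2.
P(M+2) = C(3,1) × 0.6011^2 × 0.3989^1 = 3 × 0.36132121 × 0.3989 = 0.432393 (base)
P(M+4) = C(3,2) × 0.6011^1 × 0.3989^2 = 3 × 0.6011 × 0.15912121 = 0.286943
Relative intensity = 0.286943 / 0.432393 × 100 = 66.36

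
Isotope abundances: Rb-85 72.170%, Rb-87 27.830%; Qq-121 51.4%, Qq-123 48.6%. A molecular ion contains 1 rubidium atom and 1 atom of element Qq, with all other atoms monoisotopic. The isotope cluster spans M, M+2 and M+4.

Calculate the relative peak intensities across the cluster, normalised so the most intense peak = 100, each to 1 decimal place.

Rubidium pattern (n=1): 0.7217 : 0.2783
Element Qq pattern (n=1): 0.5140 : 0.4860
Convolve the two distributions (both contribute in 2-u steps):
  M: 0.7217×0.5140 = 0.370954
  M+2: 0.7217×0.4860 + 0.2783×0.5140 = 0.493792
  M+4: 0.2783×0.4860 = 0.135254
Scale to base peak (0.493792) = 100: 75.1 : 100.0 : 27.4

75.1 : 100.0 : 27.4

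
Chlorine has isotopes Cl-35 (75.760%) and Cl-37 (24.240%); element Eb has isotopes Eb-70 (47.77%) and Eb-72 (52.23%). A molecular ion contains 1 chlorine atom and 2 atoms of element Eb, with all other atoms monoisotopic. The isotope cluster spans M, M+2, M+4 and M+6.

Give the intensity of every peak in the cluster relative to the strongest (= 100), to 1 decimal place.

Chlorine pattern (n=1): 0.7576 : 0.2424
Element Eb pattern (n=2): 0.22819729 : 0.49900542 : 0.27279729
Convolve the two distributions (both contribute in 2-u steps):
  M: 0.7576×0.22819729 = 0.172882
  M+2: 0.7576×0.49900542 + 0.2424×0.22819729 = 0.433362
  M+4: 0.7576×0.27279729 + 0.2424×0.49900542 = 0.327630
  M+6: 0.2424×0.27279729 = 0.066126
Scale to base peak (0.433362) = 100: 39.9 : 100.0 : 75.6 : 15.3

39.9 : 100.0 : 75.6 : 15.3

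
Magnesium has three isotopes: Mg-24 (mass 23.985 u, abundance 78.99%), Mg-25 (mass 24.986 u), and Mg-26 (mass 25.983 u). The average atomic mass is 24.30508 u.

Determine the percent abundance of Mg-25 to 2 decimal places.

Let x and y be the fractions of Mg-25 and Mg-26. Then x + y = 1 − 0.7899 = 0.2101 and 24.986x + 25.983y = 24.30508 − 0.7899×23.985 = 5.3593285.
Substituting: 24.986x + 25.983(0.2101 − x) = 5.3593285
(24.986 − 25.983)x = -0.0996998  ⇒  x = 0.10000, y = 0.11010
Mg-25: 10.00%, Mg-26: 11.01%.

10.00%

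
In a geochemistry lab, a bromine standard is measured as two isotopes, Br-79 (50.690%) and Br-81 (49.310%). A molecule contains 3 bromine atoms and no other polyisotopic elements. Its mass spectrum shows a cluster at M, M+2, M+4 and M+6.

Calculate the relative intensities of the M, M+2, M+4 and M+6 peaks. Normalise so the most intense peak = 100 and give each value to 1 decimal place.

34.3 : 100.0 : 97.3 : 31.5

Each Br atom is independently Br-79 (p = 0.50690) or Br-81 (q = 0.49310); the cluster is the binomial expansion (p + q)^3.
P(M) = 0.50690^3 = 0.130247
P(M+2) = 3 × 0.50690^2 × 0.49310^1 = 0.380103
P(M+4) = 3 × 0.50690^1 × 0.49310^2 = 0.369755
P(M+6) = 0.49310^3 = 0.119896
The M+2 peak is largest (0.380103); scaling to 100 gives 34.3 : 100.0 : 97.3 : 31.5.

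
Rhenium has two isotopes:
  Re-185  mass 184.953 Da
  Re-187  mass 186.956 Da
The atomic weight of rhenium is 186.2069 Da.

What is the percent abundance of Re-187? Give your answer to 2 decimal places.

62.60%

Let x be the fractional abundance of Re-185; then Re-187 has abundance 1 − x.
184.953·x + 186.956·(1 − x) = 186.2069
(184.953 − 186.956)·x = 186.2069 − 186.956
x = -0.7491 / -2.003 = 0.37399 → 37.40% Re-185, 62.60% Re-187.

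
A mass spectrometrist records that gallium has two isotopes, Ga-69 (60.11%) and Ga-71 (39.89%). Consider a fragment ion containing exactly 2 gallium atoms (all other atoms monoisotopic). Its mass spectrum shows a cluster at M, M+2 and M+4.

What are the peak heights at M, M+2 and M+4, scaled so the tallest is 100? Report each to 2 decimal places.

The 2 Ga atoms are independent, so intensities follow the terms of (0.6011 + 0.3989)^2.
P(M) = 0.6011^2 = 0.361321
P(M+2) = 2 × 0.6011^1 × 0.3989^1 = 0.479558
P(M+4) = 0.3989^2 = 0.159121
The M+2 peak is largest (0.479558); scaling to 100 gives 75.34 : 100.00 : 33.18.

75.34 : 100.00 : 33.18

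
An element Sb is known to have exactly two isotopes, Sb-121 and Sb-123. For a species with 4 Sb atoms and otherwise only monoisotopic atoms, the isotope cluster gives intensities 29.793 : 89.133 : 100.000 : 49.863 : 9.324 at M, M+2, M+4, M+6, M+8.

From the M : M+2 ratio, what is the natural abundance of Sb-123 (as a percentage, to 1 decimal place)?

42.8%

If p is the fraction of Sb that is Sb-121, then I(M+2)/I(M) = [C(4,1)·p^3·(1−p)] / p^4 = 4·(1−p)/p = 89.133/29.793 = 2.9917
(1−p)/p = 2.9917/4 = 0.7479  ⇒  p = 1/(1 + 0.7479) = 0.5721
Sb-121: 57.2%, Sb-123: 42.8%.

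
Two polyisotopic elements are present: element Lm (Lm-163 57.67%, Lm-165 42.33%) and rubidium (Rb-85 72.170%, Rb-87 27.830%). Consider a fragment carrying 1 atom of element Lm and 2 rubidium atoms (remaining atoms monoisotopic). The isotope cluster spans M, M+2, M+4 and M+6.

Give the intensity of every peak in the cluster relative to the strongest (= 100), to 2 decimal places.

Element Lm pattern (n=1): 0.5767 : 0.4233
Rubidium pattern (n=2): 0.52085089 : 0.40169822 : 0.07745089
Convolve the two distributions (both contribute in 2-u steps):
  M: 0.5767×0.52085089 = 0.300375
  M+2: 0.5767×0.40169822 + 0.4233×0.52085089 = 0.452136
  M+4: 0.5767×0.07745089 + 0.4233×0.40169822 = 0.214705
  M+6: 0.4233×0.07745089 = 0.032785
Scale to base peak (0.452136) = 100: 66.43 : 100.00 : 47.49 : 7.25

66.43 : 100.00 : 47.49 : 7.25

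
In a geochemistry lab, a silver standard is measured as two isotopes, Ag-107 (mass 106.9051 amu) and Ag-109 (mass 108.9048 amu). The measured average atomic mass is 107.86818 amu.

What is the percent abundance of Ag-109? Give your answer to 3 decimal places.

48.161%

Let x be the fractional abundance of Ag-107; then Ag-109 has abundance 1 − x.
106.9051·x + 108.9048·(1 − x) = 107.86818
(106.9051 − 108.9048)·x = 107.86818 − 108.9048
x = -1.03662 / -1.9997 = 0.51839 → 51.839% Ag-107, 48.161% Ag-109.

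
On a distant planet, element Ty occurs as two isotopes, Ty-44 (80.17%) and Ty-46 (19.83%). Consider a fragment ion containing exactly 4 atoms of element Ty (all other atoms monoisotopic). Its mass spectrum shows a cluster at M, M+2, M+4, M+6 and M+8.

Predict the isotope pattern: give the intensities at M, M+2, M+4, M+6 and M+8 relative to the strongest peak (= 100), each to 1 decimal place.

Each Ty atom is independently Ty-44 (p = 0.8017) or Ty-46 (q = 0.1983); the cluster is the binomial expansion (p + q)^4.
P(M) = 0.8017^4 = 0.413093
P(M+2) = 4 × 0.8017^3 × 0.1983^1 = 0.408713
P(M+4) = 6 × 0.8017^2 × 0.1983^2 = 0.151642
P(M+6) = 4 × 0.8017^1 × 0.1983^3 = 0.025006
P(M+8) = 0.1983^4 = 0.001546
The M peak is largest (0.413093); scaling to 100 gives 100.0 : 98.9 : 36.7 : 6.1 : 0.4.

100.0 : 98.9 : 36.7 : 6.1 : 0.4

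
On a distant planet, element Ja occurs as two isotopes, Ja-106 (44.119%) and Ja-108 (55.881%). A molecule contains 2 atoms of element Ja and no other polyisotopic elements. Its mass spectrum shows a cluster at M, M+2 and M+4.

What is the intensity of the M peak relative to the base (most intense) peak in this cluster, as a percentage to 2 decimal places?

Term probabilities: M 0.1946, M+2 0.4931, M+4 0.3123. Base peak = M+2.
P(M+2) = C(2,1) × 0.44119^1 × 0.55881^1 = 2 × 0.44119 × 0.55881 = 0.493083 (base)
P(M) = C(2,0) × 0.44119^2 × 0.55881^0 = 1 × 0.19464862 × 1.0000 = 0.194649
Relative intensity = 0.194649 / 0.493083 × 100 = 39.48

39.48%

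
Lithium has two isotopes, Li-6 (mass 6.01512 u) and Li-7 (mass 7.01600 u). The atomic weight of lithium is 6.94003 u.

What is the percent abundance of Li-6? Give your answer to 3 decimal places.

7.590%

Let x be the fractional abundance of Li-6; then Li-7 has abundance 1 − x.
6.01512·x + 7.01600·(1 − x) = 6.94003
(6.01512 − 7.01600)·x = 6.94003 − 7.01600
x = -0.07597 / -1.00088 = 0.07590 → 7.590% Li-6, 92.410% Li-7.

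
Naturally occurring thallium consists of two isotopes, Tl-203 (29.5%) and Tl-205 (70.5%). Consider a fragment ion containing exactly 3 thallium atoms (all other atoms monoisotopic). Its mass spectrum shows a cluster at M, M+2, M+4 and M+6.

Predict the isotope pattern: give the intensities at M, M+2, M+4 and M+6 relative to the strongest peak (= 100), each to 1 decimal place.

Each Tl atom is independently Tl-203 (p = 0.295) or Tl-205 (q = 0.705); the cluster is the binomial expansion (p + q)^3.
P(M) = 0.295^3 = 0.025672
P(M+2) = 3 × 0.295^2 × 0.705^1 = 0.184058
P(M+4) = 3 × 0.295^1 × 0.705^2 = 0.439867
P(M+6) = 0.705^3 = 0.350403
The M+4 peak is largest (0.439867); scaling to 100 gives 5.8 : 41.8 : 100.0 : 79.7.

5.8 : 41.8 : 100.0 : 79.7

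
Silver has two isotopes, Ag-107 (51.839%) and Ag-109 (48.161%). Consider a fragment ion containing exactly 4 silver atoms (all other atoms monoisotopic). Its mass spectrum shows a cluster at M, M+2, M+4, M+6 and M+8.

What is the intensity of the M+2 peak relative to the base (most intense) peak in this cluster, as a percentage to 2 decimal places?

(0.51839 + 0.48161)^4 gives M 0.0722, M+2 0.2684, M+4 0.3740, M+6 0.2316, M+8 0.0538; the largest is M+4.
P(M+4) = C(4,2) × 0.51839^2 × 0.48161^2 = 6 × 0.26872819 × 0.23194819 = 0.373986 (base)
P(M+2) = C(4,1) × 0.51839^3 × 0.48161^1 = 4 × 0.13930601 × 0.48161 = 0.268365
Relative intensity = 0.268365 / 0.373986 × 100 = 71.76

71.76%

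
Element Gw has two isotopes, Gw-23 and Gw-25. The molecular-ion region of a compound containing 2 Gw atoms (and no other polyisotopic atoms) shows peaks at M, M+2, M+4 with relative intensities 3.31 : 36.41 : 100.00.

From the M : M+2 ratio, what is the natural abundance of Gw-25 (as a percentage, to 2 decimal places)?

Write p for the Gw-23 fraction. I(M+2)/I(M) = [C(2,1)·p^1·(1−p)] / p^2 = 2·(1−p)/p = 36.41/3.31 = 11.0000
(1−p)/p = 11.0000/2 = 5.5000  ⇒  p = 1/(1 + 5.5000) = 0.1538
Gw-23: 15.38%, Gw-25: 84.62%.

84.62%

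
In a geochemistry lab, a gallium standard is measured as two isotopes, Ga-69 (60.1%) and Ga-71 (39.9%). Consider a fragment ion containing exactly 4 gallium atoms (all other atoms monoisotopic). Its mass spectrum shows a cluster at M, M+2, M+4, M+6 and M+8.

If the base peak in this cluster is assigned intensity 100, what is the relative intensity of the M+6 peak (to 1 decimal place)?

44.1

(0.601 + 0.399)^4 gives M 0.1305, M+2 0.3465, M+4 0.3450, M+6 0.1527, M+8 0.0253; the largest is M+2.
P(M+2) = C(4,1) × 0.601^3 × 0.399^1 = 4 × 0.2170818 × 0.3990 = 0.346463 (base)
P(M+6) = C(4,3) × 0.601^1 × 0.399^3 = 4 × 0.6010 × 0.0635212 = 0.152705
Relative intensity = 0.152705 / 0.346463 × 100 = 44.1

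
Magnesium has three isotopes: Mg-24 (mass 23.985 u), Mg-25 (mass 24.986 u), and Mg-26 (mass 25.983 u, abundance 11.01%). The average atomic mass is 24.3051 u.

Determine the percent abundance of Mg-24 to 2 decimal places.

Let x and y be the fractions of Mg-24 and Mg-25. Then x + y = 1 − 0.1101 = 0.8899 and 23.985x + 24.986y = 24.3051 − 0.1101×25.983 = 21.4443717.
Substituting: 23.985x + 24.986(0.8899 − x) = 21.4443717
(23.985 − 24.986)x = -0.7906697  ⇒  x = 0.78988, y = 0.10002
Mg-24: 78.99%, Mg-25: 10.00%.

78.99%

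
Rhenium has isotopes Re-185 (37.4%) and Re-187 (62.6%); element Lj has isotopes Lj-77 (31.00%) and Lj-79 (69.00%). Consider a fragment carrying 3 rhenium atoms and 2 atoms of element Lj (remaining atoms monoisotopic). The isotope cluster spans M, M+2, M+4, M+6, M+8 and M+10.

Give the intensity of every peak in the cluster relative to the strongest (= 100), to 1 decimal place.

1.5 : 14.1 : 53.3 : 100.0 : 93.3 : 34.7

Rhenium pattern (n=3): 0.05231362 : 0.26268713 : 0.43968487 : 0.24531438
Element Lj pattern (n=2): 0.0961 : 0.4278 : 0.4761
Convolve the two distributions (both contribute in 2-u steps):
  M: 0.05231362×0.0961 = 0.005027
  M+2: 0.05231362×0.4278 + 0.26268713×0.0961 = 0.047624
  M+4: 0.05231362×0.4761 + 0.26268713×0.4278 + 0.43968487×0.0961 = 0.179538
  M+6: 0.26268713×0.4761 + 0.43968487×0.4278 + 0.24531438×0.0961 = 0.336737
  M+8: 0.43968487×0.4761 + 0.24531438×0.4278 = 0.314279
  M+10: 0.24531438×0.4761 = 0.116794
Scale to base peak (0.336737) = 100: 1.5 : 14.1 : 53.3 : 100.0 : 93.3 : 34.7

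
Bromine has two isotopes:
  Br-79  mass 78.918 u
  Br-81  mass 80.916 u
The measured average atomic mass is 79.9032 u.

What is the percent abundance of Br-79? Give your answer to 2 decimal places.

With x = fraction of Br-79 (so Br-81 is 1 − x):
78.918·x + 80.916·(1 − x) = 79.9032
(78.918 − 80.916)·x = 79.9032 − 80.916
x = -1.0128 / -1.998 = 0.50691 → 50.69% Br-79, 49.31% Br-81.

50.69%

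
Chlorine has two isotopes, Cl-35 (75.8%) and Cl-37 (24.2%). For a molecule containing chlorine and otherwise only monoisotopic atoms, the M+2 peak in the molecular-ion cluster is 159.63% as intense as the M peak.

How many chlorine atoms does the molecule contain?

5

With n Cl atoms, P(M+2)/P(M) = C(n,1)·p^(n−1)q / p^n = n·q/p = n · 0.242/0.758.
n = 1.5963 × 0.758/0.242 = 5.00 ≈ 5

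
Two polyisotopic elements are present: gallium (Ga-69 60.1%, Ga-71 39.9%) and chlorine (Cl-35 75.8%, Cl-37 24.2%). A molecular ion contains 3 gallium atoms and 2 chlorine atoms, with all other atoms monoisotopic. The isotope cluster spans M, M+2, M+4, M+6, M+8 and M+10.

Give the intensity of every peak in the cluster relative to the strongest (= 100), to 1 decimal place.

Gallium pattern (n=3): 0.2170818 : 0.4323576 : 0.2870394 : 0.0635212
Chlorine pattern (n=2): 0.574564 : 0.366872 : 0.058564
Convolve the two distributions (both contribute in 2-u steps):
  M: 0.2170818×0.574564 = 0.124727
  M+2: 0.2170818×0.366872 + 0.4323576×0.574564 = 0.328058
  M+4: 0.2170818×0.058564 + 0.4323576×0.366872 + 0.2870394×0.574564 = 0.336256
  M+6: 0.4323576×0.058564 + 0.2870394×0.366872 + 0.0635212×0.574564 = 0.167124
  M+8: 0.2870394×0.058564 + 0.0635212×0.366872 = 0.040114
  M+10: 0.0635212×0.058564 = 0.003720
Scale to base peak (0.336256) = 100: 37.1 : 97.6 : 100.0 : 49.7 : 11.9 : 1.1

37.1 : 97.6 : 100.0 : 49.7 : 11.9 : 1.1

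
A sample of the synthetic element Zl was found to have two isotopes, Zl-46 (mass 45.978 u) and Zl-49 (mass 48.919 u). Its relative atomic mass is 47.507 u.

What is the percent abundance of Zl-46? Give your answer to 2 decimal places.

48.01%

Writing the weighted mean with unknown fraction x of Zl-46:
45.978·x + 48.919·(1 − x) = 47.507
(45.978 − 48.919)·x = 47.507 − 48.919
x = -1.412 / -2.941 = 0.48011 → 48.01% Zl-46, 51.99% Zl-49.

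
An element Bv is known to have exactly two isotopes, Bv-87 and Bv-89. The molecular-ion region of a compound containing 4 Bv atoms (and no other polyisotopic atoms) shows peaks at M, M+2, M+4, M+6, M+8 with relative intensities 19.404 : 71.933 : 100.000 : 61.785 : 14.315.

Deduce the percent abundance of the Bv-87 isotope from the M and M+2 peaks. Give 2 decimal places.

51.90%

Write p for the Bv-87 fraction. I(M+2)/I(M) = [C(4,1)·p^3·(1−p)] / p^4 = 4·(1−p)/p = 71.933/19.404 = 3.7071
(1−p)/p = 3.7071/4 = 0.9268  ⇒  p = 1/(1 + 0.9268) = 0.5190
Bv-87: 51.90%, Bv-89: 48.10%.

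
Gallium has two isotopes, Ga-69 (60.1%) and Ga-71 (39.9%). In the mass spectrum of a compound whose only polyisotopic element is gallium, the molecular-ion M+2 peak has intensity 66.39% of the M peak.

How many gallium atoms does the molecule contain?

The M+2/M ratio from n Ga atoms is n · q/p = n · 0.399/0.601.
n = 0.6639 × 0.601/0.399 = 1.00 ≈ 1

1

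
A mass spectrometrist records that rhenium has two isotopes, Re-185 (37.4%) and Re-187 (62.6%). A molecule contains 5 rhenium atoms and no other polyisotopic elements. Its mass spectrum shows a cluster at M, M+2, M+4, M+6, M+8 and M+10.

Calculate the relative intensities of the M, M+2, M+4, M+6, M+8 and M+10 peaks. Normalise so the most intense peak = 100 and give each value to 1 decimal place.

The 5 Re atoms are independent, so intensities follow the terms of (0.374 + 0.626)^5.
P(M) = 0.374^5 = 0.007317
P(M+2) = 5 × 0.374^4 × 0.626^1 = 0.061239
P(M+4) = 10 × 0.374^3 × 0.626^2 = 0.205005
P(M+6) = 10 × 0.374^2 × 0.626^3 = 0.343136
P(M+8) = 5 × 0.374^1 × 0.626^4 = 0.287170
P(M+10) = 0.626^5 = 0.096133
The M+6 peak is largest (0.343136); scaling to 100 gives 2.1 : 17.8 : 59.7 : 100.0 : 83.7 : 28.0.

2.1 : 17.8 : 59.7 : 100.0 : 83.7 : 28.0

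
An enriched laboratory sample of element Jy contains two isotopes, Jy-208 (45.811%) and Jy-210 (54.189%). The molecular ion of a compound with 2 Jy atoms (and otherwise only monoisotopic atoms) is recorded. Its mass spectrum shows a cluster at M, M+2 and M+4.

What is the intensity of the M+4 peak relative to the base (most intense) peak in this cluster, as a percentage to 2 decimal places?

59.14%

Term probabilities: M 0.2099, M+2 0.4965, M+4 0.2936. Base peak = M+2.
P(M+2) = C(2,1) × 0.45811^1 × 0.54189^1 = 2 × 0.45811 × 0.54189 = 0.496490 (base)
P(M+4) = C(2,2) × 0.45811^0 × 0.54189^2 = 1 × 1.0000 × 0.29364477 = 0.293645
Relative intensity = 0.293645 / 0.496490 × 100 = 59.14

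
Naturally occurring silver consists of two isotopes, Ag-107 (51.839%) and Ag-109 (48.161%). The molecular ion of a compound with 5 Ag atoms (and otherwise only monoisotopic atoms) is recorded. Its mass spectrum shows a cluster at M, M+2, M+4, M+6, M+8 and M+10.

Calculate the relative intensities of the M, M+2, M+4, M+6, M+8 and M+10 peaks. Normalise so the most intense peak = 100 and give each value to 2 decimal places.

11.59 : 53.82 : 100.00 : 92.90 : 43.16 : 8.02

Expanding (0.51839 + 0.48161)^5:
P(M) = 0.51839^5 = 0.037435
P(M+2) = 5 × 0.51839^4 × 0.48161^1 = 0.173897
P(M+4) = 10 × 0.51839^3 × 0.48161^2 = 0.323118
P(M+6) = 10 × 0.51839^2 × 0.48161^3 = 0.300192
P(M+8) = 5 × 0.51839^1 × 0.48161^4 = 0.139447
P(M+10) = 0.48161^5 = 0.025911
The M+4 peak is largest (0.323118); scaling to 100 gives 11.59 : 53.82 : 100.00 : 92.90 : 43.16 : 8.02.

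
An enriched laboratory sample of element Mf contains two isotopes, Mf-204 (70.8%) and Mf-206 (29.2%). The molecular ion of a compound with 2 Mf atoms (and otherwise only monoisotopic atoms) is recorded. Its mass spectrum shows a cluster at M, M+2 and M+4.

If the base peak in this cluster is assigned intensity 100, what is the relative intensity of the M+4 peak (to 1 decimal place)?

17.0

Term probabilities: M 0.5013, M+2 0.4135, M+4 0.0853. Base peak = M.
P(M) = C(2,0) × 0.708^2 × 0.292^0 = 1 × 0.501264 × 1.0000 = 0.501264 (base)
P(M+4) = C(2,2) × 0.708^0 × 0.292^2 = 1 × 1.0000 × 0.085264 = 0.085264
Relative intensity = 0.085264 / 0.501264 × 100 = 17.0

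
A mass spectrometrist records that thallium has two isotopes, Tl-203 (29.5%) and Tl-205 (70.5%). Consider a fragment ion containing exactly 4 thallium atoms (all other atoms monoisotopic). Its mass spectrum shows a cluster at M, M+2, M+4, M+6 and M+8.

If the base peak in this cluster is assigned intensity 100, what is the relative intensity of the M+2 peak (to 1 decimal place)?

(0.295 + 0.705)^4 gives M 0.0076, M+2 0.0724, M+4 0.2595, M+6 0.4135, M+8 0.2470; the largest is M+6.
P(M+6) = C(4,3) × 0.295^1 × 0.705^3 = 4 × 0.2950 × 0.35040263 = 0.413475 (base)
P(M+2) = C(4,1) × 0.295^3 × 0.705^1 = 4 × 0.02567237 × 0.7050 = 0.072396
Relative intensity = 0.072396 / 0.413475 × 100 = 17.5

17.5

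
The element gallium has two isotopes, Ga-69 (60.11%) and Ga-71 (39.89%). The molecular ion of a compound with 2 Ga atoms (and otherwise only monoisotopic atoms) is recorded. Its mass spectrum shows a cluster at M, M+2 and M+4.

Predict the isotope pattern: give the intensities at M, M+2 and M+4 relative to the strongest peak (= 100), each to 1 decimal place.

75.3 : 100.0 : 33.2

Each Ga atom is independently Ga-69 (p = 0.6011) or Ga-71 (q = 0.3989); the cluster is the binomial expansion (p + q)^2.
P(M) = 0.6011^2 = 0.361321
P(M+2) = 2 × 0.6011^1 × 0.3989^1 = 0.479558
P(M+4) = 0.3989^2 = 0.159121
The M+2 peak is largest (0.479558); scaling to 100 gives 75.3 : 100.0 : 33.2.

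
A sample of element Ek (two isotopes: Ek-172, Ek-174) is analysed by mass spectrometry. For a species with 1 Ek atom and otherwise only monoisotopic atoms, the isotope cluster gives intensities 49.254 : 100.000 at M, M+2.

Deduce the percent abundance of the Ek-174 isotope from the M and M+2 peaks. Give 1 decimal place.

If p is the fraction of Ek that is Ek-172, then I(M+2)/I(M) = [C(1,1)·p^0·(1−p)] / p^1 = 1·(1−p)/p = 100.000/49.254 = 2.0303
(1−p)/p = 2.0303/1 = 2.0303  ⇒  p = 1/(1 + 2.0303) = 0.3300
Ek-172: 33.0%, Ek-174: 67.0%.

67.0%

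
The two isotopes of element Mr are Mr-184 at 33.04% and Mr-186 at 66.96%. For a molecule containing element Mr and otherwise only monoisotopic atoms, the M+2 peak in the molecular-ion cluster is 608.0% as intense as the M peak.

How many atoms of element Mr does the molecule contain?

3

For n independent Mr atoms, I(M+2)/I(M) = n · (abundance Mr-186) / (abundance Mr-184) = n · 0.6696/0.3304.
n = 6.080 × 0.3304/0.6696 = 3.00 ≈ 3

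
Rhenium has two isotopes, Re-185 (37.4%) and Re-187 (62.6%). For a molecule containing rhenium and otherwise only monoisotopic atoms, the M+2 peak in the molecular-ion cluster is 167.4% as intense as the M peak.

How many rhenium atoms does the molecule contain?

For n independent Re atoms, I(M+2)/I(M) = n · (abundance Re-187) / (abundance Re-185) = n · 0.626/0.374.
n = 1.674 × 0.374/0.626 = 1.00 ≈ 1

1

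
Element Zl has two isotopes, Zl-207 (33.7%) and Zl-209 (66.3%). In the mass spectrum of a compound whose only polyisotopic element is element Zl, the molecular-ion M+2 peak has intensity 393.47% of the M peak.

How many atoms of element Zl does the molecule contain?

2

For n independent Zl atoms, I(M+2)/I(M) = n · (abundance Zl-209) / (abundance Zl-207) = n · 0.663/0.337.
n = 3.9347 × 0.337/0.663 = 2.00 ≈ 2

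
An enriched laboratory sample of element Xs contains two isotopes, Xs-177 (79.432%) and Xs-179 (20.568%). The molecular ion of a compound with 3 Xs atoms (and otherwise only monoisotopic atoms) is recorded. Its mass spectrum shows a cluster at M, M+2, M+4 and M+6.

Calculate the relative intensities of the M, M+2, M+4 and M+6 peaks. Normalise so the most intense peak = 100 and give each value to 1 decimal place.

100.0 : 77.7 : 20.1 : 1.7

The 3 Xs atoms are independent, so intensities follow the terms of (0.79432 + 0.20568)^3.
P(M) = 0.79432^3 = 0.501172
P(M+2) = 3 × 0.79432^2 × 0.20568^1 = 0.389318
P(M+4) = 3 × 0.79432^1 × 0.20568^2 = 0.100809
P(M+6) = 0.20568^3 = 0.008701
The M peak is largest (0.501172); scaling to 100 gives 100.0 : 77.7 : 20.1 : 1.7.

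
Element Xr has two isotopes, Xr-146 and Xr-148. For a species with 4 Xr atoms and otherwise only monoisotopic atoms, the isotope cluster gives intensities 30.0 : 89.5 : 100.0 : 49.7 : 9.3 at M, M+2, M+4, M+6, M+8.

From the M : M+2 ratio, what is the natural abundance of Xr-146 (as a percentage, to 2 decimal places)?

57.28%

Let p = fractional abundance of Xr-146. I(M+2)/I(M) = [C(4,1)·p^3·(1−p)] / p^4 = 4·(1−p)/p = 89.5/30.0 = 2.9833
(1−p)/p = 2.9833/4 = 0.7458  ⇒  p = 1/(1 + 0.7458) = 0.5728
Xr-146: 57.28%, Xr-148: 42.72%.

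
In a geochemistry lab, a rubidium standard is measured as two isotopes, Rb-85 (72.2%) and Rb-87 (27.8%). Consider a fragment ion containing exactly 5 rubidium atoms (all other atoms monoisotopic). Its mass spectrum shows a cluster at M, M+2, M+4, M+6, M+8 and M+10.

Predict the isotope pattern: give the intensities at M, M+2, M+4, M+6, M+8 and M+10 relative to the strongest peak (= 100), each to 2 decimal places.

Each Rb atom is independently Rb-85 (p = 0.722) or Rb-87 (q = 0.278); the cluster is the binomial expansion (p + q)^5.
P(M) = 0.722^5 = 0.196194
P(M+2) = 5 × 0.722^4 × 0.278^1 = 0.377714
P(M+4) = 10 × 0.722^3 × 0.278^2 = 0.290872
P(M+6) = 10 × 0.722^2 × 0.278^3 = 0.111998
P(M+8) = 5 × 0.722^1 × 0.278^4 = 0.021562
P(M+10) = 0.278^5 = 0.001660
The M+2 peak is largest (0.377714); scaling to 100 gives 51.94 : 100.00 : 77.01 : 29.65 : 5.71 : 0.44.

51.94 : 100.00 : 77.01 : 29.65 : 5.71 : 0.44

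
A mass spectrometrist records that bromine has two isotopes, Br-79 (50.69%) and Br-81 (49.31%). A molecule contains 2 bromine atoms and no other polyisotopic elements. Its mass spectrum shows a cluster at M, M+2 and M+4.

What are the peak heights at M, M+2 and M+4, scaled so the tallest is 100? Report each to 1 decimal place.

Expanding (0.5069 + 0.4931)^2:
P(M) = 0.5069^2 = 0.256948
P(M+2) = 2 × 0.5069^1 × 0.4931^1 = 0.499905
P(M+4) = 0.4931^2 = 0.243148
The M+2 peak is largest (0.499905); scaling to 100 gives 51.4 : 100.0 : 48.6.

51.4 : 100.0 : 48.6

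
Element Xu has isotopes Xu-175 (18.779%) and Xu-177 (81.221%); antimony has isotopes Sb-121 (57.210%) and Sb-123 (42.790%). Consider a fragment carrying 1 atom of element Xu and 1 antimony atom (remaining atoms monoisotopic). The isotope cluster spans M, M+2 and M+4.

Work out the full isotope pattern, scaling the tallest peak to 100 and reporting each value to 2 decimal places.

19.71 : 100.00 : 63.77

Element Xu pattern (n=1): 0.18779 : 0.81221
Antimony pattern (n=1): 0.5721 : 0.4279
Convolve the two distributions (both contribute in 2-u steps):
  M: 0.18779×0.5721 = 0.107435
  M+2: 0.18779×0.4279 + 0.81221×0.5721 = 0.545021
  M+4: 0.81221×0.4279 = 0.347545
Scale to base peak (0.545021) = 100: 19.71 : 100.00 : 63.77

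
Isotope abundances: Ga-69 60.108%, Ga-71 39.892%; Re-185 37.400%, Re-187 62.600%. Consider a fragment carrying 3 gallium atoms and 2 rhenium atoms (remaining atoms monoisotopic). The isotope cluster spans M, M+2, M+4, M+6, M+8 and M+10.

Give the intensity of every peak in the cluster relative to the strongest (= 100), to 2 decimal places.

9.27 : 49.49 : 100.00 : 95.42 : 43.39 : 7.59

Gallium pattern (n=3): 0.2171685 : 0.432386 : 0.2869625 : 0.063483
Rhenium pattern (n=2): 0.139876 : 0.468248 : 0.391876
Convolve the two distributions (both contribute in 2-u steps):
  M: 0.2171685×0.139876 = 0.030377
  M+2: 0.2171685×0.468248 + 0.432386×0.139876 = 0.162169
  M+4: 0.2171685×0.391876 + 0.432386×0.468248 + 0.2869625×0.139876 = 0.327706
  M+6: 0.432386×0.391876 + 0.2869625×0.468248 + 0.063483×0.139876 = 0.312691
  M+8: 0.2869625×0.391876 + 0.063483×0.468248 = 0.142180
  M+10: 0.063483×0.391876 = 0.024877
Scale to base peak (0.327706) = 100: 9.27 : 49.49 : 100.00 : 95.42 : 43.39 : 7.59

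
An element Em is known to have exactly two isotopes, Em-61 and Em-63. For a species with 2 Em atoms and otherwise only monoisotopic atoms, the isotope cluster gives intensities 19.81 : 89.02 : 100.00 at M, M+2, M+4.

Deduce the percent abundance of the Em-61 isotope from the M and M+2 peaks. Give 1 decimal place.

30.8%

If p is the fraction of Em that is Em-61, then I(M+2)/I(M) = [C(2,1)·p^1·(1−p)] / p^2 = 2·(1−p)/p = 89.02/19.81 = 4.4937
(1−p)/p = 4.4937/2 = 2.2468  ⇒  p = 1/(1 + 2.2468) = 0.3080
Em-61: 30.8%, Em-63: 69.2%.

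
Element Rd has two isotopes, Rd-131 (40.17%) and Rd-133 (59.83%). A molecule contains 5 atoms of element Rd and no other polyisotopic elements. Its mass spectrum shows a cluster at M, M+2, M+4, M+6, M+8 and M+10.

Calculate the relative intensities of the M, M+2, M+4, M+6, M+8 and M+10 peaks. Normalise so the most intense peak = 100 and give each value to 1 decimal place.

3.0 : 22.5 : 67.1 : 100.0 : 74.5 : 22.2

Expanding (0.4017 + 0.5983)^5:
P(M) = 0.4017^5 = 0.010459
P(M+2) = 5 × 0.4017^4 × 0.5983^1 = 0.077893
P(M+4) = 10 × 0.4017^3 × 0.5983^2 = 0.232030
P(M+6) = 10 × 0.4017^2 × 0.5983^3 = 0.345590
P(M+8) = 5 × 0.4017^1 × 0.5983^4 = 0.257364
P(M+10) = 0.5983^5 = 0.076665
The M+6 peak is largest (0.345590); scaling to 100 gives 3.0 : 22.5 : 67.1 : 100.0 : 74.5 : 22.2.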